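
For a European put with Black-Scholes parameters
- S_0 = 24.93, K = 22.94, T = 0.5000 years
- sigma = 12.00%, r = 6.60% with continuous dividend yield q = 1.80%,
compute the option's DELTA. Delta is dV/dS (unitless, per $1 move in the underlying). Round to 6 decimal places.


Answer: Delta = -0.094974

Derivation:
d1 = 1.3056701475; d2 = 1.2208173338
phi(d1) = 0.1701073109; exp(-qT) = 0.9910403788; exp(-rT) = 0.9675385596
N(-d1) = 0.0958323770
Delta = -exp(-qT) * N(-d1) = -0.9910403788 * 0.0958323770 = -0.094974


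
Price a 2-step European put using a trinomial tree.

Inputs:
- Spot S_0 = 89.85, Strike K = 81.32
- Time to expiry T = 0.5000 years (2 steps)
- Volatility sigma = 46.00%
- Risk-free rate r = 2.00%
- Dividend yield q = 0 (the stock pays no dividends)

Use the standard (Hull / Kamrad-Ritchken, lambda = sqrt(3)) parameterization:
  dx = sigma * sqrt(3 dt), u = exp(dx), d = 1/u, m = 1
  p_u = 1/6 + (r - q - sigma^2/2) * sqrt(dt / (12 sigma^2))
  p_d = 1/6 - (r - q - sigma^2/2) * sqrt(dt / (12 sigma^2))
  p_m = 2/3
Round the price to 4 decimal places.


dt = T/N = 0.250000; dx = sigma*sqrt(3*dt) = 0.398372
u = exp(dx) = 1.489398; d = 1/u = 0.671412
p_u = 0.139745, p_m = 0.666667, p_d = 0.193589
Discount per step: exp(-r*dt) = 0.995012
Stock lattice S(k, j) with j the centered position index:
  k=0: S(0,+0) = 89.8500
  k=1: S(1,-1) = 60.3264; S(1,+0) = 89.8500; S(1,+1) = 133.8224
  k=2: S(2,-2) = 40.5039; S(2,-1) = 60.3264; S(2,+0) = 89.8500; S(2,+1) = 133.8224; S(2,+2) = 199.3147
Terminal payoffs V(N, j) = max(K - S_T, 0):
  V(2,-2) = 40.816101; V(2,-1) = 20.993593; V(2,+0) = 0.000000; V(2,+1) = 0.000000; V(2,+2) = 0.000000
Backward induction: V(k, j) = exp(-r*dt) * [p_u * V(k+1, j+1) + p_m * V(k+1, j) + p_d * V(k+1, j-1)]
  V(1,-1) = exp(-r*dt) * [p_u*0.000000 + p_m*20.993593 + p_d*40.816101] = 21.788054
  V(1,+0) = exp(-r*dt) * [p_u*0.000000 + p_m*0.000000 + p_d*20.993593] = 4.043854
  V(1,+1) = exp(-r*dt) * [p_u*0.000000 + p_m*0.000000 + p_d*0.000000] = 0.000000
  V(0,+0) = exp(-r*dt) * [p_u*0.000000 + p_m*4.043854 + p_d*21.788054] = 6.879342

Answer: Price = V(0,0) = 6.8793


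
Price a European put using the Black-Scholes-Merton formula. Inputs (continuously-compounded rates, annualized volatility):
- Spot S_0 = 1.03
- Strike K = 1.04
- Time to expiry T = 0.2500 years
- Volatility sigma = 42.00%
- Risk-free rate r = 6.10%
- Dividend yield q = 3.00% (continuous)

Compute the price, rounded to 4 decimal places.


Answer: Price = 0.0866

Derivation:
d1 = (ln(S/K) + (r - q + 0.5*sigma^2) * T) / (sigma * sqrt(T)) = 0.09589566
d2 = d1 - sigma * sqrt(T) = -0.11410434
exp(-rT) = 0.98486569; exp(-qT) = 0.99252805
P = K * exp(-rT) * N(-d2) - S_0 * exp(-qT) * N(-d1)
N(-d1) = 0.46180172; N(-d2) = 0.54542246
P = 1.0400 * 0.98486569 * 0.54542246 - 1.0300 * 0.99252805 * 0.46180172 = 0.0866


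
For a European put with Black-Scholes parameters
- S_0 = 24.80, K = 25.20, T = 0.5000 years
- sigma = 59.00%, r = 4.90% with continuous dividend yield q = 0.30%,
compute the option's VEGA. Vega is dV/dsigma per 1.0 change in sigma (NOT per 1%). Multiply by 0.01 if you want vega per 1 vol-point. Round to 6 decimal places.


d1 = 0.2253744872; d2 = -0.1918185137
phi(d1) = 0.3889379876; exp(-qT) = 0.9985011244; exp(-rT) = 0.9757976889
Vega = S * exp(-qT) * phi(d1) * sqrt(T) = 24.8000 * 0.9985011244 * 0.3889379876 * 0.7071067812 = 6.810290

Answer: Vega = 6.810290


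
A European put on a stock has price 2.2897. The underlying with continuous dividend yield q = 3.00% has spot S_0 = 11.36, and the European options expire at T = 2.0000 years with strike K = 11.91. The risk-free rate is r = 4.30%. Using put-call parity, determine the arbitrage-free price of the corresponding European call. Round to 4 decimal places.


Put-call parity: C - P = S_0 * exp(-qT) - K * exp(-rT).
S_0 * exp(-qT) = 11.3600 * 0.94176453 = 10.69844510
K * exp(-rT) = 11.9100 * 0.91759423 = 10.92854729
C = P + S*exp(-qT) - K*exp(-rT)
C = 2.2897 + 10.69844510 - 10.92854729 = 2.0596

Answer: Call price = 2.0596


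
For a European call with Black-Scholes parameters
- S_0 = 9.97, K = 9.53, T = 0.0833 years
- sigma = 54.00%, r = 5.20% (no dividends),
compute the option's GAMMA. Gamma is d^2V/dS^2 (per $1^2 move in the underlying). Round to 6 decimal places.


d1 = 0.3953241265; d2 = 0.2394707338
phi(d1) = 0.3689555453; exp(-qT) = 1.0000000000; exp(-rT) = 0.9956777678
Gamma = exp(-qT) * phi(d1) / (S * sigma * sqrt(T)) = 1.0000000000 * 0.3689555453 / (9.9700 * 0.5400 * 0.2886173938) = 0.237445

Answer: Gamma = 0.237445


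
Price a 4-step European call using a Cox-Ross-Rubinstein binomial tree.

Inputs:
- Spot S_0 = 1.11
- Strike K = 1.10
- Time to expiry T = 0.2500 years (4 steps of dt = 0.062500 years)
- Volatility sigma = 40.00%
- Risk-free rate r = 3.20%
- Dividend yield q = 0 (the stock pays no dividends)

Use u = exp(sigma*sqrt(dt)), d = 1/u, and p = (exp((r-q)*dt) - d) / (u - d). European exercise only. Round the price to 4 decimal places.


Answer: Price = V(0,0) = 0.0939

Derivation:
dt = T/N = 0.062500
u = exp(sigma*sqrt(dt)) = 1.105171; d = 1/u = 0.904837
p = (exp((r-q)*dt) - d) / (u - d) = 0.485014
Discount per step: exp(-r*dt) = 0.998002
Stock lattice S(k, i) with i counting down-moves:
  k=0: S(0,0) = 1.1100
  k=1: S(1,0) = 1.2267; S(1,1) = 1.0044
  k=2: S(2,0) = 1.3558; S(2,1) = 1.1100; S(2,2) = 0.9088
  k=3: S(3,0) = 1.4983; S(3,1) = 1.2267; S(3,2) = 1.0044; S(3,3) = 0.8223
  k=4: S(4,0) = 1.6559; S(4,1) = 1.3558; S(4,2) = 1.1100; S(4,3) = 0.9088; S(4,4) = 0.7441
Terminal payoffs V(N, i) = max(S_T - K, 0):
  V(4,0) = 0.555925; V(4,1) = 0.255757; V(4,2) = 0.010000; V(4,3) = 0.000000; V(4,4) = 0.000000
Backward induction: V(k, i) = exp(-r*dt) * [p * V(k+1, i) + (1-p) * V(k+1, i+1)].
  V(3,0) = exp(-r*dt) * [p*0.555925 + (1-p)*0.255757] = 0.400541
  V(3,1) = exp(-r*dt) * [p*0.255757 + (1-p)*0.010000] = 0.128938
  V(3,2) = exp(-r*dt) * [p*0.010000 + (1-p)*0.000000] = 0.004840
  V(3,3) = exp(-r*dt) * [p*0.000000 + (1-p)*0.000000] = 0.000000
  V(2,0) = exp(-r*dt) * [p*0.400541 + (1-p)*0.128938] = 0.260148
  V(2,1) = exp(-r*dt) * [p*0.128938 + (1-p)*0.004840] = 0.064899
  V(2,2) = exp(-r*dt) * [p*0.004840 + (1-p)*0.000000] = 0.002343
  V(1,0) = exp(-r*dt) * [p*0.260148 + (1-p)*0.064899] = 0.159279
  V(1,1) = exp(-r*dt) * [p*0.064899 + (1-p)*0.002343] = 0.032618
  V(0,0) = exp(-r*dt) * [p*0.159279 + (1-p)*0.032618] = 0.093863


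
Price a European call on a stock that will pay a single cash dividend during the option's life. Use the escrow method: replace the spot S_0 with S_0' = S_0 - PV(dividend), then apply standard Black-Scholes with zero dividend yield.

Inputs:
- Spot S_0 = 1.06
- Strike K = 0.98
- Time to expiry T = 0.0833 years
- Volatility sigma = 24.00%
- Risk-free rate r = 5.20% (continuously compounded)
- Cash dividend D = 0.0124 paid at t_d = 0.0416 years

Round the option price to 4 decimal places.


PV(D) = D * exp(-r * t_d) = 0.0124 * 0.99783914 = 0.01237321
S_0' = S_0 - PV(D) = 1.0600 - 0.01237321 = 1.04762679
d1 = (ln(S_0'/K) + (r + sigma^2/2)*T) / (sigma*sqrt(T)) = 1.06052683
d2 = d1 - sigma*sqrt(T) = 0.99125866
exp(-rT) = 0.99567777
N(d1) = 0.85554751; N(d2) = 0.83922035
C = S_0' * N(d1) - K * exp(-rT) * N(d2) = 1.04762679 * 0.85554751 - 0.9800 * 0.99567777 * 0.83922035 = 0.0774

Answer: Price = 0.0774


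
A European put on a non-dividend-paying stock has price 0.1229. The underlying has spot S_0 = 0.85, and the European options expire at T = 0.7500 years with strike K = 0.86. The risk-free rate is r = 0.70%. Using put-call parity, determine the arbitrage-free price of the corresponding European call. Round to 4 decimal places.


Answer: Call price = 0.1174

Derivation:
Put-call parity: C - P = S_0 * exp(-qT) - K * exp(-rT).
S_0 * exp(-qT) = 0.8500 * 1.00000000 = 0.85000000
K * exp(-rT) = 0.8600 * 0.99476376 = 0.85549683
C = P + S*exp(-qT) - K*exp(-rT)
C = 0.1229 + 0.85000000 - 0.85549683 = 0.1174


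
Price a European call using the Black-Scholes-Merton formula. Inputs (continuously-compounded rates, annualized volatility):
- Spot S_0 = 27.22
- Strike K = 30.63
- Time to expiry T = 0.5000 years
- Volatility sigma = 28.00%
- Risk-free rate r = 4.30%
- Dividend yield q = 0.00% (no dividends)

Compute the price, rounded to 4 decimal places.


Answer: Price = 1.1378

Derivation:
d1 = (ln(S/K) + (r - q + 0.5*sigma^2) * T) / (sigma * sqrt(T)) = -0.38854469
d2 = d1 - sigma * sqrt(T) = -0.58653459
exp(-rT) = 0.97872948; exp(-qT) = 1.00000000
C = S_0 * exp(-qT) * N(d1) - K * exp(-rT) * N(d2)
N(d1) = 0.34880649; N(d2) = 0.27875816
C = 27.2200 * 1.00000000 * 0.34880649 - 30.6300 * 0.97872948 * 0.27875816 = 1.1378


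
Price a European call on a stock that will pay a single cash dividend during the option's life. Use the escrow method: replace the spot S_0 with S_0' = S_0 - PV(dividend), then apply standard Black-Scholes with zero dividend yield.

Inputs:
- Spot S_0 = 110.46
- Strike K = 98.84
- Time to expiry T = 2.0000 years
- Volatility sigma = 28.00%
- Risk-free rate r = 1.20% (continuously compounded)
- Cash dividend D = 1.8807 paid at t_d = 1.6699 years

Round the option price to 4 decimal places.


PV(D) = D * exp(-r * t_d) = 1.8807 * 0.98016064 = 1.84338812
S_0' = S_0 - PV(D) = 110.4600 - 1.84338812 = 108.61661188
d1 = (ln(S_0'/K) + (r + sigma^2/2)*T) / (sigma*sqrt(T)) = 0.49679802
d2 = d1 - sigma*sqrt(T) = 0.10081822
exp(-rT) = 0.97628571
N(d1) = 0.69033425; N(d2) = 0.54015262
C = S_0' * N(d1) - K * exp(-rT) * N(d2) = 108.61661188 * 0.69033425 - 98.8400 * 0.97628571 * 0.54015262 = 22.8592

Answer: Price = 22.8592


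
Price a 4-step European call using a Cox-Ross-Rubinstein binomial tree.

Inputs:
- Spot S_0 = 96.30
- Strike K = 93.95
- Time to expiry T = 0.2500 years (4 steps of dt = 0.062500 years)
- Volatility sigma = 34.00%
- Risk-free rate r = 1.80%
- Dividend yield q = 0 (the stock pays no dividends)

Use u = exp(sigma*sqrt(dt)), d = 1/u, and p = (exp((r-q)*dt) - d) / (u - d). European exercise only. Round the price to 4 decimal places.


dt = T/N = 0.062500
u = exp(sigma*sqrt(dt)) = 1.088717; d = 1/u = 0.918512
p = (exp((r-q)*dt) - d) / (u - d) = 0.485376
Discount per step: exp(-r*dt) = 0.998876
Stock lattice S(k, i) with i counting down-moves:
  k=0: S(0,0) = 96.3000
  k=1: S(1,0) = 104.8435; S(1,1) = 88.4527
  k=2: S(2,0) = 114.1449; S(2,1) = 96.3000; S(2,2) = 81.2449
  k=3: S(3,0) = 124.2715; S(3,1) = 104.8435; S(3,2) = 88.4527; S(3,3) = 74.6245
  k=4: S(4,0) = 135.2965; S(4,1) = 114.1449; S(4,2) = 96.3000; S(4,3) = 81.2449; S(4,4) = 68.5435
Terminal payoffs V(N, i) = max(S_T - K, 0):
  V(4,0) = 41.346453; V(4,1) = 20.194857; V(4,2) = 2.350000; V(4,3) = 0.000000; V(4,4) = 0.000000
Backward induction: V(k, i) = exp(-r*dt) * [p * V(k+1, i) + (1-p) * V(k+1, i+1)].
  V(3,0) = exp(-r*dt) * [p*41.346453 + (1-p)*20.194857] = 30.427088
  V(3,1) = exp(-r*dt) * [p*20.194857 + (1-p)*2.350000] = 10.999088
  V(3,2) = exp(-r*dt) * [p*2.350000 + (1-p)*0.000000] = 1.139352
  V(3,3) = exp(-r*dt) * [p*0.000000 + (1-p)*0.000000] = 0.000000
  V(2,0) = exp(-r*dt) * [p*30.427088 + (1-p)*10.999088] = 20.406007
  V(2,1) = exp(-r*dt) * [p*10.999088 + (1-p)*1.139352] = 5.918371
  V(2,2) = exp(-r*dt) * [p*1.139352 + (1-p)*0.000000] = 0.552392
  V(1,0) = exp(-r*dt) * [p*20.406007 + (1-p)*5.918371] = 12.935764
  V(1,1) = exp(-r*dt) * [p*5.918371 + (1-p)*0.552392] = 3.153361
  V(0,0) = exp(-r*dt) * [p*12.935764 + (1-p)*3.153361] = 7.892622

Answer: Price = V(0,0) = 7.8926


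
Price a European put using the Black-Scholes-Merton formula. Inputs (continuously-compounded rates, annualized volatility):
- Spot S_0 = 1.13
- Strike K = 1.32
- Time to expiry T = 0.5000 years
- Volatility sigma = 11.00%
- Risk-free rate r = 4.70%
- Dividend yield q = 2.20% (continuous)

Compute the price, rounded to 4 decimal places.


d1 = (ln(S/K) + (r - q + 0.5*sigma^2) * T) / (sigma * sqrt(T)) = -1.79848244
d2 = d1 - sigma * sqrt(T) = -1.87626418
exp(-rT) = 0.97677397; exp(-qT) = 0.98906028
P = K * exp(-rT) * N(-d2) - S_0 * exp(-qT) * N(-d1)
N(-d1) = 0.96394971; N(-d2) = 0.96969049
P = 1.3200 * 0.97677397 * 0.96969049 - 1.1300 * 0.98906028 * 0.96394971 = 0.1729

Answer: Price = 0.1729


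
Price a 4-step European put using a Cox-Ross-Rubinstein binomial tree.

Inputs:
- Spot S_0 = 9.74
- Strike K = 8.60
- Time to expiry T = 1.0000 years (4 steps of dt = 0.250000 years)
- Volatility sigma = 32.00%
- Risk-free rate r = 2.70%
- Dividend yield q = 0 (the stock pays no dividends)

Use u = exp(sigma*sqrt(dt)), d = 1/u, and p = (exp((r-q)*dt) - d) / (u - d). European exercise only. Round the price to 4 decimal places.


dt = T/N = 0.250000
u = exp(sigma*sqrt(dt)) = 1.173511; d = 1/u = 0.852144
p = (exp((r-q)*dt) - d) / (u - d) = 0.481160
Discount per step: exp(-r*dt) = 0.993273
Stock lattice S(k, i) with i counting down-moves:
  k=0: S(0,0) = 9.7400
  k=1: S(1,0) = 11.4300; S(1,1) = 8.2999
  k=2: S(2,0) = 13.4132; S(2,1) = 9.7400; S(2,2) = 7.0727
  k=3: S(3,0) = 15.7406; S(3,1) = 11.4300; S(3,2) = 8.2999; S(3,3) = 6.0270
  k=4: S(4,0) = 18.4717; S(4,1) = 13.4132; S(4,2) = 9.7400; S(4,3) = 7.0727; S(4,4) = 5.1358
Terminal payoffs V(N, i) = max(K - S_T, 0):
  V(4,0) = 0.000000; V(4,1) = 0.000000; V(4,2) = 0.000000; V(4,3) = 1.527308; V(4,4) = 3.464172
Backward induction: V(k, i) = exp(-r*dt) * [p * V(k+1, i) + (1-p) * V(k+1, i+1)].
  V(3,0) = exp(-r*dt) * [p*0.000000 + (1-p)*0.000000] = 0.000000
  V(3,1) = exp(-r*dt) * [p*0.000000 + (1-p)*0.000000] = 0.000000
  V(3,2) = exp(-r*dt) * [p*0.000000 + (1-p)*1.527308] = 0.787098
  V(3,3) = exp(-r*dt) * [p*1.527308 + (1-p)*3.464172] = 2.515195
  V(2,0) = exp(-r*dt) * [p*0.000000 + (1-p)*0.000000] = 0.000000
  V(2,1) = exp(-r*dt) * [p*0.000000 + (1-p)*0.787098] = 0.405630
  V(2,2) = exp(-r*dt) * [p*0.787098 + (1-p)*2.515195] = 1.672377
  V(1,0) = exp(-r*dt) * [p*0.000000 + (1-p)*0.405630] = 0.209041
  V(1,1) = exp(-r*dt) * [p*0.405630 + (1-p)*1.672377] = 1.055719
  V(0,0) = exp(-r*dt) * [p*0.209041 + (1-p)*1.055719] = 0.643970

Answer: Price = V(0,0) = 0.6440


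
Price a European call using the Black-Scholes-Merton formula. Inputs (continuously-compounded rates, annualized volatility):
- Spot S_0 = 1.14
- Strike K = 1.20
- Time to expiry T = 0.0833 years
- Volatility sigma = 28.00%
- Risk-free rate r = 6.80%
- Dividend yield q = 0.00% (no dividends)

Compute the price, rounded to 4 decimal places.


Answer: Price = 0.0168

Derivation:
d1 = (ln(S/K) + (r - q + 0.5*sigma^2) * T) / (sigma * sqrt(T)) = -0.52421767
d2 = d1 - sigma * sqrt(T) = -0.60503054
exp(-rT) = 0.99435161; exp(-qT) = 1.00000000
C = S_0 * exp(-qT) * N(d1) - K * exp(-rT) * N(d2)
N(d1) = 0.30006358; N(d2) = 0.27257935
C = 1.1400 * 1.00000000 * 0.30006358 - 1.2000 * 0.99435161 * 0.27257935 = 0.0168


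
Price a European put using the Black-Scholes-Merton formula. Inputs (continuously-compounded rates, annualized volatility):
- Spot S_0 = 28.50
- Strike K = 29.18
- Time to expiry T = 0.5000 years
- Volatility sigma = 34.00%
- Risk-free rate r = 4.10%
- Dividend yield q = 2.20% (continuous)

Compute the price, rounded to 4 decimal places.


d1 = (ln(S/K) + (r - q + 0.5*sigma^2) * T) / (sigma * sqrt(T)) = 0.06164534
d2 = d1 - sigma * sqrt(T) = -0.17877097
exp(-rT) = 0.97970870; exp(-qT) = 0.98906028
P = K * exp(-rT) * N(-d2) - S_0 * exp(-qT) * N(-d1)
N(-d1) = 0.47542264; N(-d2) = 0.57094123
P = 29.1800 * 0.97970870 * 0.57094123 - 28.5000 * 0.98906028 * 0.47542264 = 2.9207

Answer: Price = 2.9207


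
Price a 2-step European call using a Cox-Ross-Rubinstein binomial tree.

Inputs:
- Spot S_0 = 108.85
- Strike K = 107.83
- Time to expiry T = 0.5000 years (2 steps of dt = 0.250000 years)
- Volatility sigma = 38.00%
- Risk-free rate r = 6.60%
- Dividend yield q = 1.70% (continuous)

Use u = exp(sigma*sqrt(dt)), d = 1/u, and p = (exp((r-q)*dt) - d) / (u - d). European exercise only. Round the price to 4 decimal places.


dt = T/N = 0.250000
u = exp(sigma*sqrt(dt)) = 1.209250; d = 1/u = 0.826959
p = (exp((r-q)*dt) - d) / (u - d) = 0.484883
Discount per step: exp(-r*dt) = 0.983635
Stock lattice S(k, i) with i counting down-moves:
  k=0: S(0,0) = 108.8500
  k=1: S(1,0) = 131.6268; S(1,1) = 90.0145
  k=2: S(2,0) = 159.1697; S(2,1) = 108.8500; S(2,2) = 74.4383
Terminal payoffs V(N, i) = max(S_T - K, 0):
  V(2,0) = 51.339678; V(2,1) = 1.020000; V(2,2) = 0.000000
Backward induction: V(k, i) = exp(-r*dt) * [p * V(k+1, i) + (1-p) * V(k+1, i+1)].
  V(1,0) = exp(-r*dt) * [p*51.339678 + (1-p)*1.020000] = 25.003189
  V(1,1) = exp(-r*dt) * [p*1.020000 + (1-p)*0.000000] = 0.486487
  V(0,0) = exp(-r*dt) * [p*25.003189 + (1-p)*0.486487] = 12.171723

Answer: Price = V(0,0) = 12.1717


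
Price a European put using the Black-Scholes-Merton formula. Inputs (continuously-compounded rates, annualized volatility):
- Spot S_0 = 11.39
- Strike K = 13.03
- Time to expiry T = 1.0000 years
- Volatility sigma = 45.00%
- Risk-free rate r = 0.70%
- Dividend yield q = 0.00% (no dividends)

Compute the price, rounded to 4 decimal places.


d1 = (ln(S/K) + (r - q + 0.5*sigma^2) * T) / (sigma * sqrt(T)) = -0.05837470
d2 = d1 - sigma * sqrt(T) = -0.50837470
exp(-rT) = 0.99302444; exp(-qT) = 1.00000000
P = K * exp(-rT) * N(-d2) - S_0 * exp(-qT) * N(-d1)
N(-d1) = 0.52327492; N(-d2) = 0.69440470
P = 13.0300 * 0.99302444 * 0.69440470 - 11.3900 * 1.00000000 * 0.52327492 = 3.0249

Answer: Price = 3.0249


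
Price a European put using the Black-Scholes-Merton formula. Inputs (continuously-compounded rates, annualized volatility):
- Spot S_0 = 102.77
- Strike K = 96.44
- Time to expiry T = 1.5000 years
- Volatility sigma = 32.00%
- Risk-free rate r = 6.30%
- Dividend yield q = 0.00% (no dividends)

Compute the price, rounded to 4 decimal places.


Answer: Price = 8.4553

Derivation:
d1 = (ln(S/K) + (r - q + 0.5*sigma^2) * T) / (sigma * sqrt(T)) = 0.59928917
d2 = d1 - sigma * sqrt(T) = 0.20737081
exp(-rT) = 0.90982773; exp(-qT) = 1.00000000
P = K * exp(-rT) * N(-d2) - S_0 * exp(-qT) * N(-d1)
N(-d1) = 0.27449003; N(-d2) = 0.41786014
P = 96.4400 * 0.90982773 * 0.41786014 - 102.7700 * 1.00000000 * 0.27449003 = 8.4553


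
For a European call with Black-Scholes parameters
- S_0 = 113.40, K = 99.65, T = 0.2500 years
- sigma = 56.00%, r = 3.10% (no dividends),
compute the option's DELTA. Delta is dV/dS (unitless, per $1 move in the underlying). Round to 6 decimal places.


d1 = 0.6293119451; d2 = 0.3493119451
phi(d1) = 0.3272747341; exp(-qT) = 1.0000000000; exp(-rT) = 0.9922799538
N(d1) = 0.7354275737
Delta = exp(-qT) * N(d1) = 1.0000000000 * 0.7354275737 = 0.735428

Answer: Delta = 0.735428


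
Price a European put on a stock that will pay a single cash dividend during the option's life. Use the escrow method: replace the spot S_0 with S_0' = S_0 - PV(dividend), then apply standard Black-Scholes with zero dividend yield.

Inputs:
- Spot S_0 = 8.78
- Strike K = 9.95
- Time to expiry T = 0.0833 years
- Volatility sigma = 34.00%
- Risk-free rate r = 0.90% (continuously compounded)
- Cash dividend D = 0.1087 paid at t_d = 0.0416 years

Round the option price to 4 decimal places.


PV(D) = D * exp(-r * t_d) = 0.1087 * 0.99962567 = 0.10865931
S_0' = S_0 - PV(D) = 8.7800 - 0.10865931 = 8.67134069
d1 = (ln(S_0'/K) + (r + sigma^2/2)*T) / (sigma*sqrt(T)) = -1.34499962
d2 = d1 - sigma*sqrt(T) = -1.44312953
exp(-rT) = 0.99925058
N(-d1) = 0.91068732; N(-d2) = 0.92550801
P = K * exp(-rT) * N(-d2) - S_0' * N(-d1) = 9.9500 * 0.99925058 * 0.92550801 - 8.67134069 * 0.91068732 = 1.3050

Answer: Price = 1.3050


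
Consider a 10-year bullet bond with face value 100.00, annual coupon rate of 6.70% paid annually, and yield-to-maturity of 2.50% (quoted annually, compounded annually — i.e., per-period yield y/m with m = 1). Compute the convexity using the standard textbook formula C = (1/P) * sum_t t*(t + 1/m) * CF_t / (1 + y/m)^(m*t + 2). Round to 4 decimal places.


Coupon per period c = face * coupon_rate / m = 6.700000
Periods per year m = 1; per-period yield y/m = 0.025000
Number of cashflows N = 10
Cashflows (t years, CF_t, discount factor 1/(1+y/m)^(m*t), PV):
  t = 1.0000: CF_t = 6.700000, DF = 0.975610, PV = 6.536585
  t = 2.0000: CF_t = 6.700000, DF = 0.951814, PV = 6.377156
  t = 3.0000: CF_t = 6.700000, DF = 0.928599, PV = 6.221616
  t = 4.0000: CF_t = 6.700000, DF = 0.905951, PV = 6.069869
  t = 5.0000: CF_t = 6.700000, DF = 0.883854, PV = 5.921824
  t = 6.0000: CF_t = 6.700000, DF = 0.862297, PV = 5.777389
  t = 7.0000: CF_t = 6.700000, DF = 0.841265, PV = 5.636477
  t = 8.0000: CF_t = 6.700000, DF = 0.820747, PV = 5.499002
  t = 9.0000: CF_t = 6.700000, DF = 0.800728, PV = 5.364880
  t = 10.0000: CF_t = 106.700000, DF = 0.781198, PV = 83.353869
Price P = sum_t PV_t = 136.758669
Convexity numerator sum_t t*(t + 1/m) * CF_t / (1+y/m)^(m*t + 2):
  t = 1.0000: term = 12.443232
  t = 2.0000: term = 36.419216
  t = 3.0000: term = 71.061885
  t = 4.0000: term = 115.547780
  t = 5.0000: term = 169.094312
  t = 6.0000: term = 230.958085
  t = 7.0000: term = 300.433281
  t = 8.0000: term = 376.850109
  t = 9.0000: term = 459.573304
  t = 10.0000: term = 8727.115423
Convexity = (1/P) * sum = 10499.496627 / 136.758669 = 76.773902

Answer: Convexity = 76.7739


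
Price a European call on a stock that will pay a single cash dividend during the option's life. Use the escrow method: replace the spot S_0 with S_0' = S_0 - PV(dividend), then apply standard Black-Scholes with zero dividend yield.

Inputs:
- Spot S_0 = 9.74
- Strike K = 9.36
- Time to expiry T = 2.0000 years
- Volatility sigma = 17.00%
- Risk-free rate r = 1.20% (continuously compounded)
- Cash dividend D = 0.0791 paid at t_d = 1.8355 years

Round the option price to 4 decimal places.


PV(D) = D * exp(-r * t_d) = 0.0791 * 0.97821480 = 0.07737679
S_0' = S_0 - PV(D) = 9.7400 - 0.07737679 = 9.66262321
d1 = (ln(S_0'/K) + (r + sigma^2/2)*T) / (sigma*sqrt(T)) = 0.35238822
d2 = d1 - sigma*sqrt(T) = 0.11197192
exp(-rT) = 0.97628571
N(d1) = 0.63772643; N(d2) = 0.54457716
C = S_0' * N(d1) - K * exp(-rT) * N(d2) = 9.66262321 * 0.63772643 - 9.3600 * 0.97628571 * 0.54457716 = 1.1857

Answer: Price = 1.1857


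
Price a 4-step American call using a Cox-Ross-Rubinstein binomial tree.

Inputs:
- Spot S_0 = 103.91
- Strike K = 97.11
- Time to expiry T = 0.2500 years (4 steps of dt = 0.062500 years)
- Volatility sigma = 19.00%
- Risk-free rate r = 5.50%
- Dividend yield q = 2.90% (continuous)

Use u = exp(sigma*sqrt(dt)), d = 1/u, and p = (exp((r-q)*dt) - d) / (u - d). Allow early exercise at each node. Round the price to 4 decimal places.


dt = T/N = 0.062500
u = exp(sigma*sqrt(dt)) = 1.048646; d = 1/u = 0.953610
p = (exp((r-q)*dt) - d) / (u - d) = 0.505240
Discount per step: exp(-r*dt) = 0.996568
Stock lattice S(k, i) with i counting down-moves:
  k=0: S(0,0) = 103.9100
  k=1: S(1,0) = 108.9648; S(1,1) = 99.0897
  k=2: S(2,0) = 114.2656; S(2,1) = 103.9100; S(2,2) = 94.4929
  k=3: S(3,0) = 119.8241; S(3,1) = 108.9648; S(3,2) = 99.0897; S(3,3) = 90.1095
  k=4: S(4,0) = 125.6531; S(4,1) = 114.2656; S(4,2) = 103.9100; S(4,3) = 94.4929; S(4,4) = 85.9293
Terminal payoffs V(N, i) = max(S_T - K, 0):
  V(4,0) = 28.543126; V(4,1) = 17.155552; V(4,2) = 6.800000; V(4,3) = 0.000000; V(4,4) = 0.000000
Backward induction: V(k, i) = exp(-r*dt) * [p * V(k+1, i) + (1-p) * V(k+1, i+1)]; then take max(V_cont, immediate exercise) for American.
  V(3,0) = exp(-r*dt) * [p*28.543126 + (1-p)*17.155552] = 22.830395; exercise = 22.714137; V(3,0) = max -> 22.830395
  V(3,1) = exp(-r*dt) * [p*17.155552 + (1-p)*6.800000] = 11.990749; exercise = 11.854827; V(3,1) = max -> 11.990749
  V(3,2) = exp(-r*dt) * [p*6.800000 + (1-p)*0.000000] = 3.423842; exercise = 1.979664; V(3,2) = max -> 3.423842
  V(3,3) = exp(-r*dt) * [p*0.000000 + (1-p)*0.000000] = 0.000000; exercise = 0.000000; V(3,3) = max -> 0.000000
  V(2,0) = exp(-r*dt) * [p*22.830395 + (1-p)*11.990749] = 17.407430; exercise = 17.155552; V(2,0) = max -> 17.407430
  V(2,1) = exp(-r*dt) * [p*11.990749 + (1-p)*3.423842] = 7.725584; exercise = 6.800000; V(2,1) = max -> 7.725584
  V(2,2) = exp(-r*dt) * [p*3.423842 + (1-p)*0.000000] = 1.723926; exercise = 0.000000; V(2,2) = max -> 1.723926
  V(1,0) = exp(-r*dt) * [p*17.407430 + (1-p)*7.725584] = 12.573942; exercise = 11.854827; V(1,0) = max -> 12.573942
  V(1,1) = exp(-r*dt) * [p*7.725584 + (1-p)*1.723926] = 4.739882; exercise = 1.979664; V(1,1) = max -> 4.739882
  V(0,0) = exp(-r*dt) * [p*12.573942 + (1-p)*4.739882] = 8.668114; exercise = 6.800000; V(0,0) = max -> 8.668114

Answer: Price = V(0,0) = 8.6681


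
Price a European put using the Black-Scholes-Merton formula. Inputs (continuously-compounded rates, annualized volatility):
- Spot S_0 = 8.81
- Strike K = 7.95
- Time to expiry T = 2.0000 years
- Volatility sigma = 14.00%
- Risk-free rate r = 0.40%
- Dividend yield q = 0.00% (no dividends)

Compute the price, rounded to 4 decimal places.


d1 = (ln(S/K) + (r - q + 0.5*sigma^2) * T) / (sigma * sqrt(T)) = 0.65819273
d2 = d1 - sigma * sqrt(T) = 0.46020283
exp(-rT) = 0.99203191; exp(-qT) = 1.00000000
P = K * exp(-rT) * N(-d2) - S_0 * exp(-qT) * N(-d1)
N(-d1) = 0.25520715; N(-d2) = 0.32268532
P = 7.9500 * 0.99203191 * 0.32268532 - 8.8100 * 1.00000000 * 0.25520715 = 0.2965

Answer: Price = 0.2965


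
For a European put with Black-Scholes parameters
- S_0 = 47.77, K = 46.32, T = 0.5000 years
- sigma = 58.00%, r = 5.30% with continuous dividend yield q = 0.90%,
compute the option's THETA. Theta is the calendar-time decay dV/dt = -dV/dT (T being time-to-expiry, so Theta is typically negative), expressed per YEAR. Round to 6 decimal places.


Answer: Theta = -6.249011

Derivation:
d1 = 0.3338616716; d2 = -0.0762602615
phi(d1) = 0.3773167189; exp(-qT) = 0.9955101098; exp(-rT) = 0.9738480438
Theta = -S*exp(-qT)*phi(d1)*sigma/(2*sqrt(T)) + r*K*exp(-rT)*N(-d2) - q*S*exp(-qT)*N(-d1)
N(-d1) = 0.3692419718; N(-d2) = 0.5303939798; sqrt(T) = 0.7071067812
Term 1 = -47.7700 * 0.9955101098 * 0.3773167189 * 0.5800 / (2 * 0.7071067812) = -7.3590196239
Term 2 = 0.0530 * 46.3200 * 0.9738480438 * 0.5303939798 = 1.2680436470
Term 3 = -0.0090 * 47.7700 * 0.9955101098 * 0.3692419718 = -0.1580354389
Theta = -7.3590196239 + (1.2680436470) + (-0.1580354389) = -6.249011


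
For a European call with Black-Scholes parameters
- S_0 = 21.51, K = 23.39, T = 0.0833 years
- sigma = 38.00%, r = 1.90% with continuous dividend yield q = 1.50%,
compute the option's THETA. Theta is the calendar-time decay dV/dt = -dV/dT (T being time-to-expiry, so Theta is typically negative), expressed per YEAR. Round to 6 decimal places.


d1 = -0.7061176472; d2 = -0.8157922568
phi(d1) = 0.3109137927; exp(-qT) = 0.9987512803; exp(-rT) = 0.9984185518
Theta = -S*exp(-qT)*phi(d1)*sigma/(2*sqrt(T)) - r*K*exp(-rT)*N(d2) + q*S*exp(-qT)*N(d1)
N(d1) = 0.2400574891; N(d2) = 0.2073094813; sqrt(T) = 0.2886173938
Term 1 = -21.5100 * 0.9987512803 * 0.3109137927 * 0.3800 / (2 * 0.2886173938) = -4.3971253691
Term 2 = -0.0190 * 23.3900 * 0.9984185518 * 0.2073094813 = -0.0919847071
Term 3 = 0.0150 * 21.5100 * 0.9987512803 * 0.2400574891 = 0.0773578298
Theta = -4.3971253691 + (-0.0919847071) + (0.0773578298) = -4.411752

Answer: Theta = -4.411752


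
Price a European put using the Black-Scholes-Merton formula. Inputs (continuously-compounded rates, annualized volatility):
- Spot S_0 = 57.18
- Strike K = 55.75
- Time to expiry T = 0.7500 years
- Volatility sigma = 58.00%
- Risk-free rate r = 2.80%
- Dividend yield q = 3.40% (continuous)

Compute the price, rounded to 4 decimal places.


Answer: Price = 10.3742

Derivation:
d1 = (ln(S/K) + (r - q + 0.5*sigma^2) * T) / (sigma * sqrt(T)) = 0.29261063
d2 = d1 - sigma * sqrt(T) = -0.20968411
exp(-rT) = 0.97921896; exp(-qT) = 0.97482238
P = K * exp(-rT) * N(-d2) - S_0 * exp(-qT) * N(-d1)
N(-d1) = 0.38490990; N(-d2) = 0.58304289
P = 55.7500 * 0.97921896 * 0.58304289 - 57.1800 * 0.97482238 * 0.38490990 = 10.3742


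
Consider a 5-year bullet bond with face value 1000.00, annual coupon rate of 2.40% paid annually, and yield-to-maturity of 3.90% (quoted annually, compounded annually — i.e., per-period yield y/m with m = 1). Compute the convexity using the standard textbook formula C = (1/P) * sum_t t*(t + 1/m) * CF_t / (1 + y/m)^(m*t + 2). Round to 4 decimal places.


Coupon per period c = face * coupon_rate / m = 24.000000
Periods per year m = 1; per-period yield y/m = 0.039000
Number of cashflows N = 5
Cashflows (t years, CF_t, discount factor 1/(1+y/m)^(m*t), PV):
  t = 1.0000: CF_t = 24.000000, DF = 0.962464, PV = 23.099134
  t = 2.0000: CF_t = 24.000000, DF = 0.926337, PV = 22.232083
  t = 3.0000: CF_t = 24.000000, DF = 0.891566, PV = 21.397577
  t = 4.0000: CF_t = 24.000000, DF = 0.858100, PV = 20.594396
  t = 5.0000: CF_t = 1024.000000, DF = 0.825890, PV = 845.711466
Price P = sum_t PV_t = 933.034655
Convexity numerator sum_t t*(t + 1/m) * CF_t / (1+y/m)^(m*t + 2):
  t = 1.0000: term = 42.795154
  t = 2.0000: term = 123.566374
  t = 3.0000: term = 237.856350
  t = 4.0000: term = 381.546920
  t = 5.0000: term = 23502.408928
Convexity = (1/P) * sum = 24288.173725 / 933.034655 = 26.031374

Answer: Convexity = 26.0314


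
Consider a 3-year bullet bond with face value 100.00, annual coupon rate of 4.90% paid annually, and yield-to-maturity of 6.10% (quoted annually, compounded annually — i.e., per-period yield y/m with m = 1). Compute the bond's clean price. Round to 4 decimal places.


Answer: Price = 96.7983

Derivation:
Coupon per period c = face * coupon_rate / m = 4.900000
Periods per year m = 1; per-period yield y/m = 0.061000
Number of cashflows N = 3
Cashflows (t years, CF_t, discount factor 1/(1+y/m)^(m*t), PV):
  t = 1.0000: CF_t = 4.900000, DF = 0.942507, PV = 4.618285
  t = 2.0000: CF_t = 4.900000, DF = 0.888320, PV = 4.352766
  t = 3.0000: CF_t = 104.900000, DF = 0.837247, PV = 87.827261
Price P = sum_t PV_t = 96.798311


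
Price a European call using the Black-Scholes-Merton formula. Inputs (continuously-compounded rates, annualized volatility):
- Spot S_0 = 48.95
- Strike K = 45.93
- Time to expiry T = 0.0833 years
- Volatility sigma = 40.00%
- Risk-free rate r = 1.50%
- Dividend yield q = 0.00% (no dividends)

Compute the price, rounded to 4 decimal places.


Answer: Price = 4.0569

Derivation:
d1 = (ln(S/K) + (r - q + 0.5*sigma^2) * T) / (sigma * sqrt(T)) = 0.62014948
d2 = d1 - sigma * sqrt(T) = 0.50470252
exp(-rT) = 0.99875128; exp(-qT) = 1.00000000
C = S_0 * exp(-qT) * N(d1) - K * exp(-rT) * N(d2)
N(d1) = 0.73242031; N(d2) = 0.69311611
C = 48.9500 * 1.00000000 * 0.73242031 - 45.9300 * 0.99875128 * 0.69311611 = 4.0569


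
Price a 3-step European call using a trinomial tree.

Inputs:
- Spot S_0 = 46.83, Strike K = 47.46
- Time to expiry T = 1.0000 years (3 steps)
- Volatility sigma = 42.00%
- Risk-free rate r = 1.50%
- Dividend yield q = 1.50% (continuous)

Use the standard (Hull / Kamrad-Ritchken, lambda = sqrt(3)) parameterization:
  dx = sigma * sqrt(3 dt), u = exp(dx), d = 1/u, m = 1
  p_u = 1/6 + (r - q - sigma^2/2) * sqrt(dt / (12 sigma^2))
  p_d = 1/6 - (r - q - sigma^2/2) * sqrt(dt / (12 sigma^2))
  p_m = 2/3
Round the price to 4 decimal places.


Answer: Price = V(0,0) = 6.7130

Derivation:
dt = T/N = 0.333333; dx = sigma*sqrt(3*dt) = 0.420000
u = exp(dx) = 1.521962; d = 1/u = 0.657047
p_u = 0.131667, p_m = 0.666667, p_d = 0.201667
Discount per step: exp(-r*dt) = 0.995012
Stock lattice S(k, j) with j the centered position index:
  k=0: S(0,+0) = 46.8300
  k=1: S(1,-1) = 30.7695; S(1,+0) = 46.8300; S(1,+1) = 71.2735
  k=2: S(2,-2) = 20.2170; S(2,-1) = 30.7695; S(2,+0) = 46.8300; S(2,+1) = 71.2735; S(2,+2) = 108.4755
  k=3: S(3,-3) = 13.2835; S(3,-2) = 20.2170; S(3,-1) = 30.7695; S(3,+0) = 46.8300; S(3,+1) = 71.2735; S(3,+2) = 108.4755; S(3,+3) = 165.0955
Terminal payoffs V(N, j) = max(S_T - K, 0):
  V(3,-3) = 0.000000; V(3,-2) = 0.000000; V(3,-1) = 0.000000; V(3,+0) = 0.000000; V(3,+1) = 23.813460; V(3,+2) = 61.015466; V(3,+3) = 117.635488
Backward induction: V(k, j) = exp(-r*dt) * [p_u * V(k+1, j+1) + p_m * V(k+1, j) + p_d * V(k+1, j-1)]
  V(2,-2) = exp(-r*dt) * [p_u*0.000000 + p_m*0.000000 + p_d*0.000000] = 0.000000
  V(2,-1) = exp(-r*dt) * [p_u*0.000000 + p_m*0.000000 + p_d*0.000000] = 0.000000
  V(2,+0) = exp(-r*dt) * [p_u*23.813460 + p_m*0.000000 + p_d*0.000000] = 3.119801
  V(2,+1) = exp(-r*dt) * [p_u*61.015466 + p_m*23.813460 + p_d*0.000000] = 23.790094
  V(2,+2) = exp(-r*dt) * [p_u*117.635488 + p_m*61.015466 + p_d*23.813460] = 60.663951
  V(1,-1) = exp(-r*dt) * [p_u*3.119801 + p_m*0.000000 + p_d*0.000000] = 0.408725
  V(1,+0) = exp(-r*dt) * [p_u*23.790094 + p_m*3.119801 + p_d*0.000000] = 5.186234
  V(1,+1) = exp(-r*dt) * [p_u*60.663951 + p_m*23.790094 + p_d*3.119801] = 24.354565
  V(0,+0) = exp(-r*dt) * [p_u*24.354565 + p_m*5.186234 + p_d*0.408725] = 6.712951


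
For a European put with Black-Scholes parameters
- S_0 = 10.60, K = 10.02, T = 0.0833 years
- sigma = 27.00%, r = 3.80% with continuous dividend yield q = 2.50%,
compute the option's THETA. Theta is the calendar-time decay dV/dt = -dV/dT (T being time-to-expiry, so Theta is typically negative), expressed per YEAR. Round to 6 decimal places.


d1 = 0.7749602294; d2 = 0.6970335331
phi(d1) = 0.2954604737; exp(-qT) = 0.9979196669; exp(-rT) = 0.9968396046
Theta = -S*exp(-qT)*phi(d1)*sigma/(2*sqrt(T)) + r*K*exp(-rT)*N(-d2) - q*S*exp(-qT)*N(-d1)
N(-d1) = 0.2191815802; N(-d2) = 0.2428909042; sqrt(T) = 0.2886173938
Term 1 = -10.6000 * 0.9979196669 * 0.2954604737 * 0.2700 / (2 * 0.2886173938) = -1.4618812792
Term 2 = 0.0380 * 10.0200 * 0.9968396046 * 0.2428909042 = 0.0921908574
Term 3 = -0.0250 * 10.6000 * 0.9979196669 * 0.2191815802 = -0.0579622865
Theta = -1.4618812792 + (0.0921908574) + (-0.0579622865) = -1.427653

Answer: Theta = -1.427653


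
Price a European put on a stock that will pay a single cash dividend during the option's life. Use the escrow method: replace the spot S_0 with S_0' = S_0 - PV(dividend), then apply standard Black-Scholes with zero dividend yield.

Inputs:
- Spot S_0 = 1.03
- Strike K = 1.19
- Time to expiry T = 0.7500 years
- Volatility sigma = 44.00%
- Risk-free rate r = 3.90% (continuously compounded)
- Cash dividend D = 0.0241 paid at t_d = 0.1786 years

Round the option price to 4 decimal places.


PV(D) = D * exp(-r * t_d) = 0.0241 * 0.99305880 = 0.02393272
S_0' = S_0 - PV(D) = 1.0300 - 0.02393272 = 1.00606728
d1 = (ln(S_0'/K) + (r + sigma^2/2)*T) / (sigma*sqrt(T)) = -0.17334773
d2 = d1 - sigma*sqrt(T) = -0.55439891
exp(-rT) = 0.97117364
N(-d1) = 0.56881095; N(-d2) = 0.71034706
P = K * exp(-rT) * N(-d2) - S_0' * N(-d1) = 1.1900 * 0.97117364 * 0.71034706 - 1.00606728 * 0.56881095 = 0.2487

Answer: Price = 0.2487


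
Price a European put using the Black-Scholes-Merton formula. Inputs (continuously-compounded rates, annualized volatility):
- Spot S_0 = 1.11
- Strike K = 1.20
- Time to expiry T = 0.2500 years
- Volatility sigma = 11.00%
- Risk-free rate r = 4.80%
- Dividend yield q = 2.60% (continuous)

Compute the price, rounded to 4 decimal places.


d1 = (ln(S/K) + (r - q + 0.5*sigma^2) * T) / (sigma * sqrt(T)) = -1.28998257
d2 = d1 - sigma * sqrt(T) = -1.34498257
exp(-rT) = 0.98807171; exp(-qT) = 0.99352108
P = K * exp(-rT) * N(-d2) - S_0 * exp(-qT) * N(-d1)
N(-d1) = 0.90147165; N(-d2) = 0.91068457
P = 1.2000 * 0.98807171 * 0.91068457 - 1.1100 * 0.99352108 * 0.90147165 = 0.0856

Answer: Price = 0.0856


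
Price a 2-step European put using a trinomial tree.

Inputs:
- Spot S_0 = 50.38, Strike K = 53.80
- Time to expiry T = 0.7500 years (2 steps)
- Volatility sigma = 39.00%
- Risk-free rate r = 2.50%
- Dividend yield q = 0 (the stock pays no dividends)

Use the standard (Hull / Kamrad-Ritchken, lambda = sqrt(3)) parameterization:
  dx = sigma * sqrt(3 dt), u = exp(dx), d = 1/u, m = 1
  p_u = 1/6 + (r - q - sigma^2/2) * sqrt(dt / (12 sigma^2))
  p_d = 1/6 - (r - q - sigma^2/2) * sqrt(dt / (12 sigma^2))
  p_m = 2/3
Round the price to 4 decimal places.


dt = T/N = 0.375000; dx = sigma*sqrt(3*dt) = 0.413657
u = exp(dx) = 1.512339; d = 1/u = 0.661227
p_u = 0.143527, p_m = 0.666667, p_d = 0.189806
Discount per step: exp(-r*dt) = 0.990669
Stock lattice S(k, j) with j the centered position index:
  k=0: S(0,+0) = 50.3800
  k=1: S(1,-1) = 33.3126; S(1,+0) = 50.3800; S(1,+1) = 76.1916
  k=2: S(2,-2) = 22.0272; S(2,-1) = 33.3126; S(2,+0) = 50.3800; S(2,+1) = 76.1916; S(2,+2) = 115.2276
Terminal payoffs V(N, j) = max(K - S_T, 0):
  V(2,-2) = 31.772772; V(2,-1) = 20.487363; V(2,+0) = 3.420000; V(2,+1) = 0.000000; V(2,+2) = 0.000000
Backward induction: V(k, j) = exp(-r*dt) * [p_u * V(k+1, j+1) + p_m * V(k+1, j) + p_d * V(k+1, j-1)]
  V(1,-1) = exp(-r*dt) * [p_u*3.420000 + p_m*20.487363 + p_d*31.772772] = 19.991475
  V(1,+0) = exp(-r*dt) * [p_u*0.000000 + p_m*3.420000 + p_d*20.487363] = 6.111070
  V(1,+1) = exp(-r*dt) * [p_u*0.000000 + p_m*0.000000 + p_d*3.420000] = 0.643080
  V(0,+0) = exp(-r*dt) * [p_u*0.643080 + p_m*6.111070 + p_d*19.991475] = 7.886569

Answer: Price = V(0,0) = 7.8866


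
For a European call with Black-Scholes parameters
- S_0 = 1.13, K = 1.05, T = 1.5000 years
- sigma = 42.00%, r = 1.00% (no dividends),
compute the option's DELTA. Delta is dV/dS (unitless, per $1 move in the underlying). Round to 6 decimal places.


d1 = 0.4291029128; d2 = -0.0852899331
phi(d1) = 0.3638537826; exp(-qT) = 1.0000000000; exp(-rT) = 0.9851119396
N(d1) = 0.6660758337
Delta = exp(-qT) * N(d1) = 1.0000000000 * 0.6660758337 = 0.666076

Answer: Delta = 0.666076


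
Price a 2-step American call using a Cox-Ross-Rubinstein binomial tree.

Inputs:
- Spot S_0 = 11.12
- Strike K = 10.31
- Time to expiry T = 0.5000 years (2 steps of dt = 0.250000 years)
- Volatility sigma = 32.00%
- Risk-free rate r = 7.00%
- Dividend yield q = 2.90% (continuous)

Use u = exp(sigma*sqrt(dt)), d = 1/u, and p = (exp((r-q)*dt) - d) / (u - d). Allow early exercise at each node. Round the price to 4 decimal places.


dt = T/N = 0.250000
u = exp(sigma*sqrt(dt)) = 1.173511; d = 1/u = 0.852144
p = (exp((r-q)*dt) - d) / (u - d) = 0.492144
Discount per step: exp(-r*dt) = 0.982652
Stock lattice S(k, i) with i counting down-moves:
  k=0: S(0,0) = 11.1200
  k=1: S(1,0) = 13.0494; S(1,1) = 9.4758
  k=2: S(2,0) = 15.3137; S(2,1) = 11.1200; S(2,2) = 8.0748
Terminal payoffs V(N, i) = max(S_T - K, 0):
  V(2,0) = 5.003661; V(2,1) = 0.810000; V(2,2) = 0.000000
Backward induction: V(k, i) = exp(-r*dt) * [p * V(k+1, i) + (1-p) * V(k+1, i+1)]; then take max(V_cont, immediate exercise) for American.
  V(1,0) = exp(-r*dt) * [p*5.003661 + (1-p)*0.810000] = 2.824030; exercise = 2.739441; V(1,0) = max -> 2.824030
  V(1,1) = exp(-r*dt) * [p*0.810000 + (1-p)*0.000000] = 0.391721; exercise = 0.000000; V(1,1) = max -> 0.391721
  V(0,0) = exp(-r*dt) * [p*2.824030 + (1-p)*0.391721] = 1.561206; exercise = 0.810000; V(0,0) = max -> 1.561206

Answer: Price = V(0,0) = 1.5612


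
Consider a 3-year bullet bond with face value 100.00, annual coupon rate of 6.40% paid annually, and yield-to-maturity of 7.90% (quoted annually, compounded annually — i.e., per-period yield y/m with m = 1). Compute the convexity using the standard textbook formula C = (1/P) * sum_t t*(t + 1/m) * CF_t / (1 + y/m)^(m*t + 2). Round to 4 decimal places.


Coupon per period c = face * coupon_rate / m = 6.400000
Periods per year m = 1; per-period yield y/m = 0.079000
Number of cashflows N = 3
Cashflows (t years, CF_t, discount factor 1/(1+y/m)^(m*t), PV):
  t = 1.0000: CF_t = 6.400000, DF = 0.926784, PV = 5.931418
  t = 2.0000: CF_t = 6.400000, DF = 0.858929, PV = 5.497144
  t = 3.0000: CF_t = 106.400000, DF = 0.796041, PV = 84.698807
Price P = sum_t PV_t = 96.127369
Convexity numerator sum_t t*(t + 1/m) * CF_t / (1+y/m)^(m*t + 2):
  t = 1.0000: term = 10.189330
  t = 2.0000: term = 28.329926
  t = 3.0000: term = 873.002828
Convexity = (1/P) * sum = 911.522085 / 96.127369 = 9.482441

Answer: Convexity = 9.4824


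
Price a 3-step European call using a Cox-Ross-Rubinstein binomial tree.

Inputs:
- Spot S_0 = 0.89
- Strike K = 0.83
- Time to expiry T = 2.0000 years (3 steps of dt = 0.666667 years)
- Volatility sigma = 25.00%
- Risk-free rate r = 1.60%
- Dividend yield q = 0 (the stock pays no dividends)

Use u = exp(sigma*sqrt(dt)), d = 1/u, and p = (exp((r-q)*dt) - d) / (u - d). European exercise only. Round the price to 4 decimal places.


Answer: Price = V(0,0) = 0.1745

Derivation:
dt = T/N = 0.666667
u = exp(sigma*sqrt(dt)) = 1.226450; d = 1/u = 0.815361
p = (exp((r-q)*dt) - d) / (u - d) = 0.475232
Discount per step: exp(-r*dt) = 0.989390
Stock lattice S(k, i) with i counting down-moves:
  k=0: S(0,0) = 0.8900
  k=1: S(1,0) = 1.0915; S(1,1) = 0.7257
  k=2: S(2,0) = 1.3387; S(2,1) = 0.8900; S(2,2) = 0.5917
  k=3: S(3,0) = 1.6419; S(3,1) = 1.0915; S(3,2) = 0.7257; S(3,3) = 0.4824
Terminal payoffs V(N, i) = max(S_T - K, 0):
  V(3,0) = 0.811875; V(3,1) = 0.261541; V(3,2) = 0.000000; V(3,3) = 0.000000
Backward induction: V(k, i) = exp(-r*dt) * [p * V(k+1, i) + (1-p) * V(k+1, i+1)].
  V(2,0) = exp(-r*dt) * [p*0.811875 + (1-p)*0.261541] = 0.517527
  V(2,1) = exp(-r*dt) * [p*0.261541 + (1-p)*0.000000] = 0.122974
  V(2,2) = exp(-r*dt) * [p*0.000000 + (1-p)*0.000000] = 0.000000
  V(1,0) = exp(-r*dt) * [p*0.517527 + (1-p)*0.122974] = 0.307184
  V(1,1) = exp(-r*dt) * [p*0.122974 + (1-p)*0.000000] = 0.057821
  V(0,0) = exp(-r*dt) * [p*0.307184 + (1-p)*0.057821] = 0.174455
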